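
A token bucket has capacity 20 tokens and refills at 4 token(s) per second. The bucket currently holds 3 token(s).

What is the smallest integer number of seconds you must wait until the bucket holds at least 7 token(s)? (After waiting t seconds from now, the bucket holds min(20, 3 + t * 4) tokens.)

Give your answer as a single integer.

Answer: 1

Derivation:
Need 3 + t * 4 >= 7, so t >= 4/4.
Smallest integer t = ceil(4/4) = 1.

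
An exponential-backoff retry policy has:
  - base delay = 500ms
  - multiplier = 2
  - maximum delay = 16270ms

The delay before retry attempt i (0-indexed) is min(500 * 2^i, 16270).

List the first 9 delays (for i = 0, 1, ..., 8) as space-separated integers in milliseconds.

Computing each delay:
  i=0: min(500*2^0, 16270) = 500
  i=1: min(500*2^1, 16270) = 1000
  i=2: min(500*2^2, 16270) = 2000
  i=3: min(500*2^3, 16270) = 4000
  i=4: min(500*2^4, 16270) = 8000
  i=5: min(500*2^5, 16270) = 16000
  i=6: min(500*2^6, 16270) = 16270
  i=7: min(500*2^7, 16270) = 16270
  i=8: min(500*2^8, 16270) = 16270

Answer: 500 1000 2000 4000 8000 16000 16270 16270 16270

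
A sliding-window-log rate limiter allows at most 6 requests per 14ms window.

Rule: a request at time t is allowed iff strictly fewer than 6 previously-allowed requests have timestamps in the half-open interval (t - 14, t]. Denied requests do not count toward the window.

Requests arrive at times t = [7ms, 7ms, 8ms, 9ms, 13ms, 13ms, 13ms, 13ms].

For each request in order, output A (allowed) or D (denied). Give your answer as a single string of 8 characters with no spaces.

Tracking allowed requests in the window:
  req#1 t=7ms: ALLOW
  req#2 t=7ms: ALLOW
  req#3 t=8ms: ALLOW
  req#4 t=9ms: ALLOW
  req#5 t=13ms: ALLOW
  req#6 t=13ms: ALLOW
  req#7 t=13ms: DENY
  req#8 t=13ms: DENY

Answer: AAAAAADD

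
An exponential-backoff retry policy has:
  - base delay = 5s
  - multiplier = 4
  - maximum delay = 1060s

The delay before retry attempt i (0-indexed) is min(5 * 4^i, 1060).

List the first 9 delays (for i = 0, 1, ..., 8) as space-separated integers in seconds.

Computing each delay:
  i=0: min(5*4^0, 1060) = 5
  i=1: min(5*4^1, 1060) = 20
  i=2: min(5*4^2, 1060) = 80
  i=3: min(5*4^3, 1060) = 320
  i=4: min(5*4^4, 1060) = 1060
  i=5: min(5*4^5, 1060) = 1060
  i=6: min(5*4^6, 1060) = 1060
  i=7: min(5*4^7, 1060) = 1060
  i=8: min(5*4^8, 1060) = 1060

Answer: 5 20 80 320 1060 1060 1060 1060 1060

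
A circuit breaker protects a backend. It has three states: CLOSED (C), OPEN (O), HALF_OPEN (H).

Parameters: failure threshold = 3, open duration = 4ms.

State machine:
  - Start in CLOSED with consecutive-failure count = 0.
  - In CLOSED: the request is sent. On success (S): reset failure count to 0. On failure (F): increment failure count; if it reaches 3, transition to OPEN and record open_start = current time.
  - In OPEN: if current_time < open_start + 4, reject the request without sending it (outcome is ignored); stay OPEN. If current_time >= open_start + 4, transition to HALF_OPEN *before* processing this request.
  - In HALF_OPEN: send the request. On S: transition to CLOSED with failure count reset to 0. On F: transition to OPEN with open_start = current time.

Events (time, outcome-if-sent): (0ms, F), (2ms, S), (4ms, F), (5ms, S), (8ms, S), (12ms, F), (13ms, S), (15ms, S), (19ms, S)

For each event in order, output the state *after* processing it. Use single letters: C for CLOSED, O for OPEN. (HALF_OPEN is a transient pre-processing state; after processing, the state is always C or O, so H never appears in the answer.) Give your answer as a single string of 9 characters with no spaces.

State after each event:
  event#1 t=0ms outcome=F: state=CLOSED
  event#2 t=2ms outcome=S: state=CLOSED
  event#3 t=4ms outcome=F: state=CLOSED
  event#4 t=5ms outcome=S: state=CLOSED
  event#5 t=8ms outcome=S: state=CLOSED
  event#6 t=12ms outcome=F: state=CLOSED
  event#7 t=13ms outcome=S: state=CLOSED
  event#8 t=15ms outcome=S: state=CLOSED
  event#9 t=19ms outcome=S: state=CLOSED

Answer: CCCCCCCCC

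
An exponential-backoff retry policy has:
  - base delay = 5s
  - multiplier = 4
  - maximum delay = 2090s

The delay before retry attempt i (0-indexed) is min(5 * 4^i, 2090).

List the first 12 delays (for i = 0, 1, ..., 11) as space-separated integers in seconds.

Computing each delay:
  i=0: min(5*4^0, 2090) = 5
  i=1: min(5*4^1, 2090) = 20
  i=2: min(5*4^2, 2090) = 80
  i=3: min(5*4^3, 2090) = 320
  i=4: min(5*4^4, 2090) = 1280
  i=5: min(5*4^5, 2090) = 2090
  i=6: min(5*4^6, 2090) = 2090
  i=7: min(5*4^7, 2090) = 2090
  i=8: min(5*4^8, 2090) = 2090
  i=9: min(5*4^9, 2090) = 2090
  i=10: min(5*4^10, 2090) = 2090
  i=11: min(5*4^11, 2090) = 2090

Answer: 5 20 80 320 1280 2090 2090 2090 2090 2090 2090 2090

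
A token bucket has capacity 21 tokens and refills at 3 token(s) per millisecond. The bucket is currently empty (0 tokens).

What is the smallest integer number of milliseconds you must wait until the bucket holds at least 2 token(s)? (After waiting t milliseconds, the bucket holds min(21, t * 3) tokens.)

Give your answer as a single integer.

Answer: 1

Derivation:
Need t * 3 >= 2, so t >= 2/3.
Smallest integer t = ceil(2/3) = 1.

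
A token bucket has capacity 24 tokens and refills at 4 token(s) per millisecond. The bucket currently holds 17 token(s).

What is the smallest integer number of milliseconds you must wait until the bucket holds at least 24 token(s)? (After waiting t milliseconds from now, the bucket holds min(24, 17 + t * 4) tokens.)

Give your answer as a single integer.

Answer: 2

Derivation:
Need 17 + t * 4 >= 24, so t >= 7/4.
Smallest integer t = ceil(7/4) = 2.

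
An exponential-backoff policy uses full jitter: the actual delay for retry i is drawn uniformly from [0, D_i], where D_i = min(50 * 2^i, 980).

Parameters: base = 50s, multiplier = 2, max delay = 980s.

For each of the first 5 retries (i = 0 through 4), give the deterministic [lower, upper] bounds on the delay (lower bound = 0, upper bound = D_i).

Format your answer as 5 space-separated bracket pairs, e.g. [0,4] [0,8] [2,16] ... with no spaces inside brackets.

Answer: [0,50] [0,100] [0,200] [0,400] [0,800]

Derivation:
Computing bounds per retry:
  i=0: D_i=min(50*2^0,980)=50, bounds=[0,50]
  i=1: D_i=min(50*2^1,980)=100, bounds=[0,100]
  i=2: D_i=min(50*2^2,980)=200, bounds=[0,200]
  i=3: D_i=min(50*2^3,980)=400, bounds=[0,400]
  i=4: D_i=min(50*2^4,980)=800, bounds=[0,800]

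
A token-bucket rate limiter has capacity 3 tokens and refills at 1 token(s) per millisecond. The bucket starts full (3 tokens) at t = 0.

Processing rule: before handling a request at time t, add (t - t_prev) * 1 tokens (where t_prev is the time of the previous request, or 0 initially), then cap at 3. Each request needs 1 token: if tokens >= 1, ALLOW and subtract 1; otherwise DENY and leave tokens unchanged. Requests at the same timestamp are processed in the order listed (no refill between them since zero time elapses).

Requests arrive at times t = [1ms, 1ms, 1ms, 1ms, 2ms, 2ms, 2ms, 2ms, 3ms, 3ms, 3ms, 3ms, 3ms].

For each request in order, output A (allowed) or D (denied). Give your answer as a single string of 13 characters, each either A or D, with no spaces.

Answer: AAADADDDADDDD

Derivation:
Simulating step by step:
  req#1 t=1ms: ALLOW
  req#2 t=1ms: ALLOW
  req#3 t=1ms: ALLOW
  req#4 t=1ms: DENY
  req#5 t=2ms: ALLOW
  req#6 t=2ms: DENY
  req#7 t=2ms: DENY
  req#8 t=2ms: DENY
  req#9 t=3ms: ALLOW
  req#10 t=3ms: DENY
  req#11 t=3ms: DENY
  req#12 t=3ms: DENY
  req#13 t=3ms: DENY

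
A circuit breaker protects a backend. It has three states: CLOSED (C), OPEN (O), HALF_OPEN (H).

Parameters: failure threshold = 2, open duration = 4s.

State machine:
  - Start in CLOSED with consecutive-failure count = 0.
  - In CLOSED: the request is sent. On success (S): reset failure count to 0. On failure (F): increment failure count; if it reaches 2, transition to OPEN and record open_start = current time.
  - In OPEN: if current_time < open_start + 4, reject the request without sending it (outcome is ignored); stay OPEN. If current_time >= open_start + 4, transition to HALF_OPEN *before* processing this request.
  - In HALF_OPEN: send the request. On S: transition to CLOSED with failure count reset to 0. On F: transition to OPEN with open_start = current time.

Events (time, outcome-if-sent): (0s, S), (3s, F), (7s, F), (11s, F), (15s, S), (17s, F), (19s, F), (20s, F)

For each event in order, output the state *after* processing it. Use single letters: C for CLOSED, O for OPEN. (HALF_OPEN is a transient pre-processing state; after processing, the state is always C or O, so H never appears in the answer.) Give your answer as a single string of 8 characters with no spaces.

Answer: CCOOCCOO

Derivation:
State after each event:
  event#1 t=0s outcome=S: state=CLOSED
  event#2 t=3s outcome=F: state=CLOSED
  event#3 t=7s outcome=F: state=OPEN
  event#4 t=11s outcome=F: state=OPEN
  event#5 t=15s outcome=S: state=CLOSED
  event#6 t=17s outcome=F: state=CLOSED
  event#7 t=19s outcome=F: state=OPEN
  event#8 t=20s outcome=F: state=OPEN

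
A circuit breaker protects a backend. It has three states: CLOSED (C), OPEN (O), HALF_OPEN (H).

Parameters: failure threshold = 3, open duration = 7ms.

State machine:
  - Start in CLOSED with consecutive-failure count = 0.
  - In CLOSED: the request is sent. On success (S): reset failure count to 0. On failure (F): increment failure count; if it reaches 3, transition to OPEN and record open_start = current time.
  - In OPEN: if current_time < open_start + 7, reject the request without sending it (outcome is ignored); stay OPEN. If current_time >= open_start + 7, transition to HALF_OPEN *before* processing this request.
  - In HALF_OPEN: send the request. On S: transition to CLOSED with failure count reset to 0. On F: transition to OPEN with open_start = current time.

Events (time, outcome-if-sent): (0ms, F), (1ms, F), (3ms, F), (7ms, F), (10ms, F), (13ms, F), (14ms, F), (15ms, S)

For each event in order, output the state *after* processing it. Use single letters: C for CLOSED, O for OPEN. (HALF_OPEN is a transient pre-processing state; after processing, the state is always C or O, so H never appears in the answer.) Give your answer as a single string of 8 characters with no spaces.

Answer: CCOOOOOO

Derivation:
State after each event:
  event#1 t=0ms outcome=F: state=CLOSED
  event#2 t=1ms outcome=F: state=CLOSED
  event#3 t=3ms outcome=F: state=OPEN
  event#4 t=7ms outcome=F: state=OPEN
  event#5 t=10ms outcome=F: state=OPEN
  event#6 t=13ms outcome=F: state=OPEN
  event#7 t=14ms outcome=F: state=OPEN
  event#8 t=15ms outcome=S: state=OPEN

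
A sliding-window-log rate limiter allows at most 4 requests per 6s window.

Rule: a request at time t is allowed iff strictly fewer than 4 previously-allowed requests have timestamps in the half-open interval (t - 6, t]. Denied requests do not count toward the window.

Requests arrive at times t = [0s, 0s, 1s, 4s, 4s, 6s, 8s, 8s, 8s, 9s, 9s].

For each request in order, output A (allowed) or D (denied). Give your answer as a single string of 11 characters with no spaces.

Answer: AAAADAAADDD

Derivation:
Tracking allowed requests in the window:
  req#1 t=0s: ALLOW
  req#2 t=0s: ALLOW
  req#3 t=1s: ALLOW
  req#4 t=4s: ALLOW
  req#5 t=4s: DENY
  req#6 t=6s: ALLOW
  req#7 t=8s: ALLOW
  req#8 t=8s: ALLOW
  req#9 t=8s: DENY
  req#10 t=9s: DENY
  req#11 t=9s: DENY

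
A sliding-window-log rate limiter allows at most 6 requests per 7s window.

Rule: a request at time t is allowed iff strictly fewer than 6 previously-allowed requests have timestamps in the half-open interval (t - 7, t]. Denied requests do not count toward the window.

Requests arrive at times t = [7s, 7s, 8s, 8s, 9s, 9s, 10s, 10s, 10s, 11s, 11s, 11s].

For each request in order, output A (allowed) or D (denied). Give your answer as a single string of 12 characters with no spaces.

Tracking allowed requests in the window:
  req#1 t=7s: ALLOW
  req#2 t=7s: ALLOW
  req#3 t=8s: ALLOW
  req#4 t=8s: ALLOW
  req#5 t=9s: ALLOW
  req#6 t=9s: ALLOW
  req#7 t=10s: DENY
  req#8 t=10s: DENY
  req#9 t=10s: DENY
  req#10 t=11s: DENY
  req#11 t=11s: DENY
  req#12 t=11s: DENY

Answer: AAAAAADDDDDD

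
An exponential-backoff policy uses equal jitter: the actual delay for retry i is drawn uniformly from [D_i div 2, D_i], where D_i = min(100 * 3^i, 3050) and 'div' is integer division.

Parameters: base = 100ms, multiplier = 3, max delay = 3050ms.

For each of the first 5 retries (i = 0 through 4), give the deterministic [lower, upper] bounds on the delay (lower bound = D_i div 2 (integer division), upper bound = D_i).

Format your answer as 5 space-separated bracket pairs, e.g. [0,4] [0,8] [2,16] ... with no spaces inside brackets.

Answer: [50,100] [150,300] [450,900] [1350,2700] [1525,3050]

Derivation:
Computing bounds per retry:
  i=0: D_i=min(100*3^0,3050)=100, bounds=[50,100]
  i=1: D_i=min(100*3^1,3050)=300, bounds=[150,300]
  i=2: D_i=min(100*3^2,3050)=900, bounds=[450,900]
  i=3: D_i=min(100*3^3,3050)=2700, bounds=[1350,2700]
  i=4: D_i=min(100*3^4,3050)=3050, bounds=[1525,3050]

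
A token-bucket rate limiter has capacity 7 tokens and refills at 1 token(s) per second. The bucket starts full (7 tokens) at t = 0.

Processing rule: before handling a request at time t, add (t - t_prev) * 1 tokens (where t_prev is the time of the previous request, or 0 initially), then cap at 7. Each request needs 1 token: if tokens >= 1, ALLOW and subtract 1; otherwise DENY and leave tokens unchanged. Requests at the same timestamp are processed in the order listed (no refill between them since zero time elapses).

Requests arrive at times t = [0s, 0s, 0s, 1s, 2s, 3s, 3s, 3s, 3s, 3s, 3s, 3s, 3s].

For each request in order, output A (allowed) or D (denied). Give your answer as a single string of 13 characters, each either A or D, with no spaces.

Answer: AAAAAAAAAADDD

Derivation:
Simulating step by step:
  req#1 t=0s: ALLOW
  req#2 t=0s: ALLOW
  req#3 t=0s: ALLOW
  req#4 t=1s: ALLOW
  req#5 t=2s: ALLOW
  req#6 t=3s: ALLOW
  req#7 t=3s: ALLOW
  req#8 t=3s: ALLOW
  req#9 t=3s: ALLOW
  req#10 t=3s: ALLOW
  req#11 t=3s: DENY
  req#12 t=3s: DENY
  req#13 t=3s: DENY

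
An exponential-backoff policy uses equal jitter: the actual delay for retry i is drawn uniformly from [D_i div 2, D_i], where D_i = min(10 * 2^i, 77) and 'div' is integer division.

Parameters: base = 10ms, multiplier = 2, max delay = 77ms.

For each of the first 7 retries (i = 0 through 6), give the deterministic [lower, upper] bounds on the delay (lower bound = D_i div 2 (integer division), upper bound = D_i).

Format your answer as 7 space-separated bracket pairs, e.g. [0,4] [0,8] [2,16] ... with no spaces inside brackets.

Computing bounds per retry:
  i=0: D_i=min(10*2^0,77)=10, bounds=[5,10]
  i=1: D_i=min(10*2^1,77)=20, bounds=[10,20]
  i=2: D_i=min(10*2^2,77)=40, bounds=[20,40]
  i=3: D_i=min(10*2^3,77)=77, bounds=[38,77]
  i=4: D_i=min(10*2^4,77)=77, bounds=[38,77]
  i=5: D_i=min(10*2^5,77)=77, bounds=[38,77]
  i=6: D_i=min(10*2^6,77)=77, bounds=[38,77]

Answer: [5,10] [10,20] [20,40] [38,77] [38,77] [38,77] [38,77]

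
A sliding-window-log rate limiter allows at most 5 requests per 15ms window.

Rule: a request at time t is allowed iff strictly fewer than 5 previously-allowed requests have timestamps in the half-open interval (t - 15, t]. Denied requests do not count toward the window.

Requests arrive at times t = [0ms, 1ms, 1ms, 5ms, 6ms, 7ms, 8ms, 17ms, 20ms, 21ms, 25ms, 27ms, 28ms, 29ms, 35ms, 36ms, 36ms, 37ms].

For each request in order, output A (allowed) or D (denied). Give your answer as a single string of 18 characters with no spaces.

Tracking allowed requests in the window:
  req#1 t=0ms: ALLOW
  req#2 t=1ms: ALLOW
  req#3 t=1ms: ALLOW
  req#4 t=5ms: ALLOW
  req#5 t=6ms: ALLOW
  req#6 t=7ms: DENY
  req#7 t=8ms: DENY
  req#8 t=17ms: ALLOW
  req#9 t=20ms: ALLOW
  req#10 t=21ms: ALLOW
  req#11 t=25ms: ALLOW
  req#12 t=27ms: ALLOW
  req#13 t=28ms: DENY
  req#14 t=29ms: DENY
  req#15 t=35ms: ALLOW
  req#16 t=36ms: ALLOW
  req#17 t=36ms: ALLOW
  req#18 t=37ms: DENY

Answer: AAAAADDAAAAADDAAAD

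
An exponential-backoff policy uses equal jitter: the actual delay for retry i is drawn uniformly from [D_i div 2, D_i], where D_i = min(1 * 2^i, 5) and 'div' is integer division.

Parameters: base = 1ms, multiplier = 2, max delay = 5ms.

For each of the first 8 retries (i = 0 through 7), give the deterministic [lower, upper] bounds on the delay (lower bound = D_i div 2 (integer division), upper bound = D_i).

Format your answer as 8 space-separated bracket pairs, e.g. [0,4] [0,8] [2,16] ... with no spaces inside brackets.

Computing bounds per retry:
  i=0: D_i=min(1*2^0,5)=1, bounds=[0,1]
  i=1: D_i=min(1*2^1,5)=2, bounds=[1,2]
  i=2: D_i=min(1*2^2,5)=4, bounds=[2,4]
  i=3: D_i=min(1*2^3,5)=5, bounds=[2,5]
  i=4: D_i=min(1*2^4,5)=5, bounds=[2,5]
  i=5: D_i=min(1*2^5,5)=5, bounds=[2,5]
  i=6: D_i=min(1*2^6,5)=5, bounds=[2,5]
  i=7: D_i=min(1*2^7,5)=5, bounds=[2,5]

Answer: [0,1] [1,2] [2,4] [2,5] [2,5] [2,5] [2,5] [2,5]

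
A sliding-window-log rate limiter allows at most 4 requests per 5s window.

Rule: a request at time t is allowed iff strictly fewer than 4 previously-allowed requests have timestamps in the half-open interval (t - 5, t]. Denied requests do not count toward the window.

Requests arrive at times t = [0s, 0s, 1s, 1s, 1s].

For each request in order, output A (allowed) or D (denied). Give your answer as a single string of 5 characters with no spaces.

Answer: AAAAD

Derivation:
Tracking allowed requests in the window:
  req#1 t=0s: ALLOW
  req#2 t=0s: ALLOW
  req#3 t=1s: ALLOW
  req#4 t=1s: ALLOW
  req#5 t=1s: DENY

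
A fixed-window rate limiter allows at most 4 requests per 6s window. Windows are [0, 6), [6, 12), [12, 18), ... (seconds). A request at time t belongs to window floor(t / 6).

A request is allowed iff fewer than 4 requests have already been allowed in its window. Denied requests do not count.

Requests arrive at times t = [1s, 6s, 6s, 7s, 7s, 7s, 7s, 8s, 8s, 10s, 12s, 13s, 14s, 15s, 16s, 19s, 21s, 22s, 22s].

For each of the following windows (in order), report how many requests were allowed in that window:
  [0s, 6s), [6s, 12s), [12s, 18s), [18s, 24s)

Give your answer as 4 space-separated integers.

Answer: 1 4 4 4

Derivation:
Processing requests:
  req#1 t=1s (window 0): ALLOW
  req#2 t=6s (window 1): ALLOW
  req#3 t=6s (window 1): ALLOW
  req#4 t=7s (window 1): ALLOW
  req#5 t=7s (window 1): ALLOW
  req#6 t=7s (window 1): DENY
  req#7 t=7s (window 1): DENY
  req#8 t=8s (window 1): DENY
  req#9 t=8s (window 1): DENY
  req#10 t=10s (window 1): DENY
  req#11 t=12s (window 2): ALLOW
  req#12 t=13s (window 2): ALLOW
  req#13 t=14s (window 2): ALLOW
  req#14 t=15s (window 2): ALLOW
  req#15 t=16s (window 2): DENY
  req#16 t=19s (window 3): ALLOW
  req#17 t=21s (window 3): ALLOW
  req#18 t=22s (window 3): ALLOW
  req#19 t=22s (window 3): ALLOW

Allowed counts by window: 1 4 4 4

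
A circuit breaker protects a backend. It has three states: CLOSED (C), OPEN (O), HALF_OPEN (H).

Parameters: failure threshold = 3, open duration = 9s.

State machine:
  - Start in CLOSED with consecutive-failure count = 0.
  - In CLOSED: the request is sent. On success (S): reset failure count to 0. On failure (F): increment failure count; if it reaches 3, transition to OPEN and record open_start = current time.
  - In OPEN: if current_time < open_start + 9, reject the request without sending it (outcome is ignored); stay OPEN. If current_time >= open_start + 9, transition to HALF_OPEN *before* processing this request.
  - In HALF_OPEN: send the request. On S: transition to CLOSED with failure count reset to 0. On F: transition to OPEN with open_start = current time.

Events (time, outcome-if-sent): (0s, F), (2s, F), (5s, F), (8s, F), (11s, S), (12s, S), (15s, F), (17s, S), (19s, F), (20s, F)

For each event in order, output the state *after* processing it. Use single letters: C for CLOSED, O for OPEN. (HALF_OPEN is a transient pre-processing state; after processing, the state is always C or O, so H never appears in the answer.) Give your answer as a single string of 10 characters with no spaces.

State after each event:
  event#1 t=0s outcome=F: state=CLOSED
  event#2 t=2s outcome=F: state=CLOSED
  event#3 t=5s outcome=F: state=OPEN
  event#4 t=8s outcome=F: state=OPEN
  event#5 t=11s outcome=S: state=OPEN
  event#6 t=12s outcome=S: state=OPEN
  event#7 t=15s outcome=F: state=OPEN
  event#8 t=17s outcome=S: state=OPEN
  event#9 t=19s outcome=F: state=OPEN
  event#10 t=20s outcome=F: state=OPEN

Answer: CCOOOOOOOO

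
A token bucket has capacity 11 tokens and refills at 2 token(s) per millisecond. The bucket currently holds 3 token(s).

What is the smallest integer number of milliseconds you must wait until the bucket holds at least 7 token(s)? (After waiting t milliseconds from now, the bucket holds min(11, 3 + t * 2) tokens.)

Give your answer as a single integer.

Answer: 2

Derivation:
Need 3 + t * 2 >= 7, so t >= 4/2.
Smallest integer t = ceil(4/2) = 2.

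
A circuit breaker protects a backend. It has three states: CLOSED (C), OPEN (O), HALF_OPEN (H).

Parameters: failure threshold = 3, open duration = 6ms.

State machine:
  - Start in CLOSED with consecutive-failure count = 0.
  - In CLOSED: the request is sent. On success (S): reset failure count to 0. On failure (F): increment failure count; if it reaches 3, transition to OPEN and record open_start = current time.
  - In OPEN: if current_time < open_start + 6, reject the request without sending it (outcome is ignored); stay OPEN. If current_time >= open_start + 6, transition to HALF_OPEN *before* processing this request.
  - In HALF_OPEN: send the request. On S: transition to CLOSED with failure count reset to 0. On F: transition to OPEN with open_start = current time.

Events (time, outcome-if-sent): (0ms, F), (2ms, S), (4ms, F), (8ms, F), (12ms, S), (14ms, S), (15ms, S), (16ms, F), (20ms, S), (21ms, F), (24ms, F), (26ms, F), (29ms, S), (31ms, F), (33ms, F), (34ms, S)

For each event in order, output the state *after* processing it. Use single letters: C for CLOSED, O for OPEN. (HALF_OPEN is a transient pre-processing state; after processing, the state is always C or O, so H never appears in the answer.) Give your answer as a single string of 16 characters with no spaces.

State after each event:
  event#1 t=0ms outcome=F: state=CLOSED
  event#2 t=2ms outcome=S: state=CLOSED
  event#3 t=4ms outcome=F: state=CLOSED
  event#4 t=8ms outcome=F: state=CLOSED
  event#5 t=12ms outcome=S: state=CLOSED
  event#6 t=14ms outcome=S: state=CLOSED
  event#7 t=15ms outcome=S: state=CLOSED
  event#8 t=16ms outcome=F: state=CLOSED
  event#9 t=20ms outcome=S: state=CLOSED
  event#10 t=21ms outcome=F: state=CLOSED
  event#11 t=24ms outcome=F: state=CLOSED
  event#12 t=26ms outcome=F: state=OPEN
  event#13 t=29ms outcome=S: state=OPEN
  event#14 t=31ms outcome=F: state=OPEN
  event#15 t=33ms outcome=F: state=OPEN
  event#16 t=34ms outcome=S: state=OPEN

Answer: CCCCCCCCCCCOOOOO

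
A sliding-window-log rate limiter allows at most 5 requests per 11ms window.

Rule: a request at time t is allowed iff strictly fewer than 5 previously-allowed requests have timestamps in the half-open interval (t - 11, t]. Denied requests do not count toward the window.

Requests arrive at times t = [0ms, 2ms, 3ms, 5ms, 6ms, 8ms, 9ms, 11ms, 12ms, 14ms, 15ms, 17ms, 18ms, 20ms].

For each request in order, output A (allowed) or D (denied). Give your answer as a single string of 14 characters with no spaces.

Tracking allowed requests in the window:
  req#1 t=0ms: ALLOW
  req#2 t=2ms: ALLOW
  req#3 t=3ms: ALLOW
  req#4 t=5ms: ALLOW
  req#5 t=6ms: ALLOW
  req#6 t=8ms: DENY
  req#7 t=9ms: DENY
  req#8 t=11ms: ALLOW
  req#9 t=12ms: DENY
  req#10 t=14ms: ALLOW
  req#11 t=15ms: ALLOW
  req#12 t=17ms: ALLOW
  req#13 t=18ms: ALLOW
  req#14 t=20ms: DENY

Answer: AAAAADDADAAAAD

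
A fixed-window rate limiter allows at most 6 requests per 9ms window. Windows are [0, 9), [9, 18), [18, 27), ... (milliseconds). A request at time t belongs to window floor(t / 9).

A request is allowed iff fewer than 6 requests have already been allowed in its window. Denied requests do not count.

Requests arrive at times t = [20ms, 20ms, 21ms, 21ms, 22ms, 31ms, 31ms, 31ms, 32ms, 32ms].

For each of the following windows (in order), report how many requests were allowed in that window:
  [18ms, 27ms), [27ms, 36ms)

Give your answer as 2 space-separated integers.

Answer: 5 5

Derivation:
Processing requests:
  req#1 t=20ms (window 2): ALLOW
  req#2 t=20ms (window 2): ALLOW
  req#3 t=21ms (window 2): ALLOW
  req#4 t=21ms (window 2): ALLOW
  req#5 t=22ms (window 2): ALLOW
  req#6 t=31ms (window 3): ALLOW
  req#7 t=31ms (window 3): ALLOW
  req#8 t=31ms (window 3): ALLOW
  req#9 t=32ms (window 3): ALLOW
  req#10 t=32ms (window 3): ALLOW

Allowed counts by window: 5 5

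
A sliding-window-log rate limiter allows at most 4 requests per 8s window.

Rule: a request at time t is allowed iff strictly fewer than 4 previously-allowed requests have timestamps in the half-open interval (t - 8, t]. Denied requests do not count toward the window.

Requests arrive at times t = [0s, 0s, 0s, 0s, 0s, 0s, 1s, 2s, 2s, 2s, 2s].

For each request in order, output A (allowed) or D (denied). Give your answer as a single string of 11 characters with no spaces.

Tracking allowed requests in the window:
  req#1 t=0s: ALLOW
  req#2 t=0s: ALLOW
  req#3 t=0s: ALLOW
  req#4 t=0s: ALLOW
  req#5 t=0s: DENY
  req#6 t=0s: DENY
  req#7 t=1s: DENY
  req#8 t=2s: DENY
  req#9 t=2s: DENY
  req#10 t=2s: DENY
  req#11 t=2s: DENY

Answer: AAAADDDDDDD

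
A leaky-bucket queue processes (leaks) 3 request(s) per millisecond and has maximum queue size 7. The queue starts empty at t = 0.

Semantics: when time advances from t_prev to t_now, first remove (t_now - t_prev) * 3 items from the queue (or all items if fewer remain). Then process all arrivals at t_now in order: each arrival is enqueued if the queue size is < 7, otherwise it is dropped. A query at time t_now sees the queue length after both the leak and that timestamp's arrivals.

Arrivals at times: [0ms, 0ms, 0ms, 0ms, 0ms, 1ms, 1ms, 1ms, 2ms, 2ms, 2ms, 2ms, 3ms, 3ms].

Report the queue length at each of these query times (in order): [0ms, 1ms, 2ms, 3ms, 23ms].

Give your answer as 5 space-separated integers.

Queue lengths at query times:
  query t=0ms: backlog = 5
  query t=1ms: backlog = 5
  query t=2ms: backlog = 6
  query t=3ms: backlog = 5
  query t=23ms: backlog = 0

Answer: 5 5 6 5 0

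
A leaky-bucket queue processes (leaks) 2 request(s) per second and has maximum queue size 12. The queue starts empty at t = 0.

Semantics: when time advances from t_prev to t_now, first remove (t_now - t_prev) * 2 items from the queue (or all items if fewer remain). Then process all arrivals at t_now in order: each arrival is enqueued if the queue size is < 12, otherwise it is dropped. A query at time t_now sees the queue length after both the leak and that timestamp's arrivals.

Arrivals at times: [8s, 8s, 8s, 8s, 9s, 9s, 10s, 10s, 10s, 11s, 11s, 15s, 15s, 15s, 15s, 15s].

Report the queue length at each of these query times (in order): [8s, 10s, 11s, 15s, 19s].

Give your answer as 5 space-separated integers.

Queue lengths at query times:
  query t=8s: backlog = 4
  query t=10s: backlog = 5
  query t=11s: backlog = 5
  query t=15s: backlog = 5
  query t=19s: backlog = 0

Answer: 4 5 5 5 0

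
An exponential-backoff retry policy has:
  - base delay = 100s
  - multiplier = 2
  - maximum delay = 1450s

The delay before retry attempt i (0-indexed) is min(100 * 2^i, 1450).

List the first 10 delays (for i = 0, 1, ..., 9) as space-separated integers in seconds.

Computing each delay:
  i=0: min(100*2^0, 1450) = 100
  i=1: min(100*2^1, 1450) = 200
  i=2: min(100*2^2, 1450) = 400
  i=3: min(100*2^3, 1450) = 800
  i=4: min(100*2^4, 1450) = 1450
  i=5: min(100*2^5, 1450) = 1450
  i=6: min(100*2^6, 1450) = 1450
  i=7: min(100*2^7, 1450) = 1450
  i=8: min(100*2^8, 1450) = 1450
  i=9: min(100*2^9, 1450) = 1450

Answer: 100 200 400 800 1450 1450 1450 1450 1450 1450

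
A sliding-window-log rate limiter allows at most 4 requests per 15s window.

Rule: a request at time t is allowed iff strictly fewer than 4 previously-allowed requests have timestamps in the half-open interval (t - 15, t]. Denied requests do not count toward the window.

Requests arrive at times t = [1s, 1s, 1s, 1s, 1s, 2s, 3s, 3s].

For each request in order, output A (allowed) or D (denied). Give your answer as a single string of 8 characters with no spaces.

Answer: AAAADDDD

Derivation:
Tracking allowed requests in the window:
  req#1 t=1s: ALLOW
  req#2 t=1s: ALLOW
  req#3 t=1s: ALLOW
  req#4 t=1s: ALLOW
  req#5 t=1s: DENY
  req#6 t=2s: DENY
  req#7 t=3s: DENY
  req#8 t=3s: DENY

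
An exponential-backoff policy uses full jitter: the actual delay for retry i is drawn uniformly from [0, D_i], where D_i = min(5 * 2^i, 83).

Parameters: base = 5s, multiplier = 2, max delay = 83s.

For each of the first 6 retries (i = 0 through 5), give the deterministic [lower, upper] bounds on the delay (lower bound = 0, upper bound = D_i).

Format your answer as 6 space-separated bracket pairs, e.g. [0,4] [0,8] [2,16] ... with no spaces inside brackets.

Answer: [0,5] [0,10] [0,20] [0,40] [0,80] [0,83]

Derivation:
Computing bounds per retry:
  i=0: D_i=min(5*2^0,83)=5, bounds=[0,5]
  i=1: D_i=min(5*2^1,83)=10, bounds=[0,10]
  i=2: D_i=min(5*2^2,83)=20, bounds=[0,20]
  i=3: D_i=min(5*2^3,83)=40, bounds=[0,40]
  i=4: D_i=min(5*2^4,83)=80, bounds=[0,80]
  i=5: D_i=min(5*2^5,83)=83, bounds=[0,83]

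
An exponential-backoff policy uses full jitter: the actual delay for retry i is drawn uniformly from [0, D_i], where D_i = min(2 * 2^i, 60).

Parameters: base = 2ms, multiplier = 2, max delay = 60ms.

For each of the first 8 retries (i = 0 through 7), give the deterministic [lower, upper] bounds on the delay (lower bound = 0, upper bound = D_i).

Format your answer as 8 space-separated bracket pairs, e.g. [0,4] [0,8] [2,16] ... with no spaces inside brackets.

Answer: [0,2] [0,4] [0,8] [0,16] [0,32] [0,60] [0,60] [0,60]

Derivation:
Computing bounds per retry:
  i=0: D_i=min(2*2^0,60)=2, bounds=[0,2]
  i=1: D_i=min(2*2^1,60)=4, bounds=[0,4]
  i=2: D_i=min(2*2^2,60)=8, bounds=[0,8]
  i=3: D_i=min(2*2^3,60)=16, bounds=[0,16]
  i=4: D_i=min(2*2^4,60)=32, bounds=[0,32]
  i=5: D_i=min(2*2^5,60)=60, bounds=[0,60]
  i=6: D_i=min(2*2^6,60)=60, bounds=[0,60]
  i=7: D_i=min(2*2^7,60)=60, bounds=[0,60]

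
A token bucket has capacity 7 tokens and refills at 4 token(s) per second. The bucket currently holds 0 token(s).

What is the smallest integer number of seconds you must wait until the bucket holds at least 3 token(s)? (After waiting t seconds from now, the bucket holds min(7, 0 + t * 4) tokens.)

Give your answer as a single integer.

Answer: 1

Derivation:
Need 0 + t * 4 >= 3, so t >= 3/4.
Smallest integer t = ceil(3/4) = 1.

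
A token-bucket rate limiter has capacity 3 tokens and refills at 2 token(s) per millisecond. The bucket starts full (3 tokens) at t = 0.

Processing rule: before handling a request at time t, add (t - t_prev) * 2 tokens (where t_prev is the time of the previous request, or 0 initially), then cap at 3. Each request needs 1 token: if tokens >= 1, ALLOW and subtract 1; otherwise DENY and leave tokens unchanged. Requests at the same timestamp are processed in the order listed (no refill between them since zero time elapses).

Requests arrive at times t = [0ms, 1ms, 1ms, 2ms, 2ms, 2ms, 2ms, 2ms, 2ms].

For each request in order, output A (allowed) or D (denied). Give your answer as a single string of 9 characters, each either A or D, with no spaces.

Simulating step by step:
  req#1 t=0ms: ALLOW
  req#2 t=1ms: ALLOW
  req#3 t=1ms: ALLOW
  req#4 t=2ms: ALLOW
  req#5 t=2ms: ALLOW
  req#6 t=2ms: ALLOW
  req#7 t=2ms: DENY
  req#8 t=2ms: DENY
  req#9 t=2ms: DENY

Answer: AAAAAADDD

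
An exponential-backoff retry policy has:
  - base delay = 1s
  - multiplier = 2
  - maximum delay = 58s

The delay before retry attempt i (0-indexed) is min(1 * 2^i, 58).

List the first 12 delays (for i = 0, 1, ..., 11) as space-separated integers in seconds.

Answer: 1 2 4 8 16 32 58 58 58 58 58 58

Derivation:
Computing each delay:
  i=0: min(1*2^0, 58) = 1
  i=1: min(1*2^1, 58) = 2
  i=2: min(1*2^2, 58) = 4
  i=3: min(1*2^3, 58) = 8
  i=4: min(1*2^4, 58) = 16
  i=5: min(1*2^5, 58) = 32
  i=6: min(1*2^6, 58) = 58
  i=7: min(1*2^7, 58) = 58
  i=8: min(1*2^8, 58) = 58
  i=9: min(1*2^9, 58) = 58
  i=10: min(1*2^10, 58) = 58
  i=11: min(1*2^11, 58) = 58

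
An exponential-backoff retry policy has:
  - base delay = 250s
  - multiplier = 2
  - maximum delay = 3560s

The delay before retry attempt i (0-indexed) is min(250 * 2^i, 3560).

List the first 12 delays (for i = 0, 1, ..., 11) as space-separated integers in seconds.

Answer: 250 500 1000 2000 3560 3560 3560 3560 3560 3560 3560 3560

Derivation:
Computing each delay:
  i=0: min(250*2^0, 3560) = 250
  i=1: min(250*2^1, 3560) = 500
  i=2: min(250*2^2, 3560) = 1000
  i=3: min(250*2^3, 3560) = 2000
  i=4: min(250*2^4, 3560) = 3560
  i=5: min(250*2^5, 3560) = 3560
  i=6: min(250*2^6, 3560) = 3560
  i=7: min(250*2^7, 3560) = 3560
  i=8: min(250*2^8, 3560) = 3560
  i=9: min(250*2^9, 3560) = 3560
  i=10: min(250*2^10, 3560) = 3560
  i=11: min(250*2^11, 3560) = 3560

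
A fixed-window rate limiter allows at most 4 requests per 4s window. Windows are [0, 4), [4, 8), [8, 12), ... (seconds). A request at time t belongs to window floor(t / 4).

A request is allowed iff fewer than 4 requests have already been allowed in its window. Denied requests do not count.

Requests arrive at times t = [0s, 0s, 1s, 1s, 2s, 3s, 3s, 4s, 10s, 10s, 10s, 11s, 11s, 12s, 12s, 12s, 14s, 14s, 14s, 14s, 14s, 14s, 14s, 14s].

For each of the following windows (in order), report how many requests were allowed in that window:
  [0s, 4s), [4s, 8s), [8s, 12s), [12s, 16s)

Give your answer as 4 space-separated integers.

Answer: 4 1 4 4

Derivation:
Processing requests:
  req#1 t=0s (window 0): ALLOW
  req#2 t=0s (window 0): ALLOW
  req#3 t=1s (window 0): ALLOW
  req#4 t=1s (window 0): ALLOW
  req#5 t=2s (window 0): DENY
  req#6 t=3s (window 0): DENY
  req#7 t=3s (window 0): DENY
  req#8 t=4s (window 1): ALLOW
  req#9 t=10s (window 2): ALLOW
  req#10 t=10s (window 2): ALLOW
  req#11 t=10s (window 2): ALLOW
  req#12 t=11s (window 2): ALLOW
  req#13 t=11s (window 2): DENY
  req#14 t=12s (window 3): ALLOW
  req#15 t=12s (window 3): ALLOW
  req#16 t=12s (window 3): ALLOW
  req#17 t=14s (window 3): ALLOW
  req#18 t=14s (window 3): DENY
  req#19 t=14s (window 3): DENY
  req#20 t=14s (window 3): DENY
  req#21 t=14s (window 3): DENY
  req#22 t=14s (window 3): DENY
  req#23 t=14s (window 3): DENY
  req#24 t=14s (window 3): DENY

Allowed counts by window: 4 1 4 4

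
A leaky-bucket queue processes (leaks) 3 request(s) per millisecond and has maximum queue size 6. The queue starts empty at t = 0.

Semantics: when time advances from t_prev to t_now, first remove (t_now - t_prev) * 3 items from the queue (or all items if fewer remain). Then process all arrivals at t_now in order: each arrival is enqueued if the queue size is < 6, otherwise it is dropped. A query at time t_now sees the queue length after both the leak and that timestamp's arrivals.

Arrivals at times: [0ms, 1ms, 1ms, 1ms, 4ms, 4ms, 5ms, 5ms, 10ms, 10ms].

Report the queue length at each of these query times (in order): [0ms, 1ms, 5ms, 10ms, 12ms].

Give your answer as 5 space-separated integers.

Queue lengths at query times:
  query t=0ms: backlog = 1
  query t=1ms: backlog = 3
  query t=5ms: backlog = 2
  query t=10ms: backlog = 2
  query t=12ms: backlog = 0

Answer: 1 3 2 2 0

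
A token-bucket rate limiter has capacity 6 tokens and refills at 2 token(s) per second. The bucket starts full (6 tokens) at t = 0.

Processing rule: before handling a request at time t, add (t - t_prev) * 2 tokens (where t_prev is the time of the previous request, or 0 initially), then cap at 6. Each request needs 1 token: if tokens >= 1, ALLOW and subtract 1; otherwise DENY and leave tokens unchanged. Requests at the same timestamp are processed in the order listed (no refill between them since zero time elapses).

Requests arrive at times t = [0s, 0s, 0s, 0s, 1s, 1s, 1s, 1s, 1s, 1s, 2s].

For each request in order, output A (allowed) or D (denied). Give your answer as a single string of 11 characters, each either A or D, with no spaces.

Answer: AAAAAAAADDA

Derivation:
Simulating step by step:
  req#1 t=0s: ALLOW
  req#2 t=0s: ALLOW
  req#3 t=0s: ALLOW
  req#4 t=0s: ALLOW
  req#5 t=1s: ALLOW
  req#6 t=1s: ALLOW
  req#7 t=1s: ALLOW
  req#8 t=1s: ALLOW
  req#9 t=1s: DENY
  req#10 t=1s: DENY
  req#11 t=2s: ALLOW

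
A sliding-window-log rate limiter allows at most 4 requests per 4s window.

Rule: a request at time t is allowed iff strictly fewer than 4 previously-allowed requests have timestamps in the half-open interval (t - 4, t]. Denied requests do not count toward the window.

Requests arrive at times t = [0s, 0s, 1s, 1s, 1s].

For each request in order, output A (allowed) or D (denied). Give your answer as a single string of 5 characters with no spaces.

Answer: AAAAD

Derivation:
Tracking allowed requests in the window:
  req#1 t=0s: ALLOW
  req#2 t=0s: ALLOW
  req#3 t=1s: ALLOW
  req#4 t=1s: ALLOW
  req#5 t=1s: DENY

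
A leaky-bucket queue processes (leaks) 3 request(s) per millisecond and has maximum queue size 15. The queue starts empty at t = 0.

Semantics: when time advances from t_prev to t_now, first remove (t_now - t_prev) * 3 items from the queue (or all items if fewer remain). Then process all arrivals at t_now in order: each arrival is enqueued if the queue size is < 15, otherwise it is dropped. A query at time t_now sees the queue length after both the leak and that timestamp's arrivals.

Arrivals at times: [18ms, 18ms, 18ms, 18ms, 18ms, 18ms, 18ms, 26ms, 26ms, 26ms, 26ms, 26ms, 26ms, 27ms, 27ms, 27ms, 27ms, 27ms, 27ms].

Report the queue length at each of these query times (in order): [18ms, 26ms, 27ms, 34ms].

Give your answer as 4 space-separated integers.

Answer: 7 6 9 0

Derivation:
Queue lengths at query times:
  query t=18ms: backlog = 7
  query t=26ms: backlog = 6
  query t=27ms: backlog = 9
  query t=34ms: backlog = 0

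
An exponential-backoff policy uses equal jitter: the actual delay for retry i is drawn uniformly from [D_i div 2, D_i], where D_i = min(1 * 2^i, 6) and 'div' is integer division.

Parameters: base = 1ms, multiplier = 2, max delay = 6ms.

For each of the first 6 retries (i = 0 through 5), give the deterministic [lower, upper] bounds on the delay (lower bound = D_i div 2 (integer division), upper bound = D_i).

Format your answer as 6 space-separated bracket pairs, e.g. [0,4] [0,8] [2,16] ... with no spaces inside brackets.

Answer: [0,1] [1,2] [2,4] [3,6] [3,6] [3,6]

Derivation:
Computing bounds per retry:
  i=0: D_i=min(1*2^0,6)=1, bounds=[0,1]
  i=1: D_i=min(1*2^1,6)=2, bounds=[1,2]
  i=2: D_i=min(1*2^2,6)=4, bounds=[2,4]
  i=3: D_i=min(1*2^3,6)=6, bounds=[3,6]
  i=4: D_i=min(1*2^4,6)=6, bounds=[3,6]
  i=5: D_i=min(1*2^5,6)=6, bounds=[3,6]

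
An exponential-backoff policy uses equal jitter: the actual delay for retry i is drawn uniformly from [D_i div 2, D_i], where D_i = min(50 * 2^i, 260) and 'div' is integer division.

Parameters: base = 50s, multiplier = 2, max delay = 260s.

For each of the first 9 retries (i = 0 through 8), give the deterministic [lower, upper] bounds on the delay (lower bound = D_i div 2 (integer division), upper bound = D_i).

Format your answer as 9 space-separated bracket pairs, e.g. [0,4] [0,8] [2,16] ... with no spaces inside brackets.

Computing bounds per retry:
  i=0: D_i=min(50*2^0,260)=50, bounds=[25,50]
  i=1: D_i=min(50*2^1,260)=100, bounds=[50,100]
  i=2: D_i=min(50*2^2,260)=200, bounds=[100,200]
  i=3: D_i=min(50*2^3,260)=260, bounds=[130,260]
  i=4: D_i=min(50*2^4,260)=260, bounds=[130,260]
  i=5: D_i=min(50*2^5,260)=260, bounds=[130,260]
  i=6: D_i=min(50*2^6,260)=260, bounds=[130,260]
  i=7: D_i=min(50*2^7,260)=260, bounds=[130,260]
  i=8: D_i=min(50*2^8,260)=260, bounds=[130,260]

Answer: [25,50] [50,100] [100,200] [130,260] [130,260] [130,260] [130,260] [130,260] [130,260]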